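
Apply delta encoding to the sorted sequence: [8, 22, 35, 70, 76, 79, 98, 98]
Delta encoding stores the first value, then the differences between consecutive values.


First value: 8
Deltas:
  22 - 8 = 14
  35 - 22 = 13
  70 - 35 = 35
  76 - 70 = 6
  79 - 76 = 3
  98 - 79 = 19
  98 - 98 = 0


Delta encoded: [8, 14, 13, 35, 6, 3, 19, 0]


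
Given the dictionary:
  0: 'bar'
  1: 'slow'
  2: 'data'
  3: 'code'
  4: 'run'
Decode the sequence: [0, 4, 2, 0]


Look up each index in the dictionary:
  0 -> 'bar'
  4 -> 'run'
  2 -> 'data'
  0 -> 'bar'

Decoded: "bar run data bar"


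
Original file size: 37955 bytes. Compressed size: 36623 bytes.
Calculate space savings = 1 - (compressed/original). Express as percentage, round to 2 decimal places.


ratio = compressed/original = 36623/37955 = 0.964906
savings = 1 - ratio = 1 - 0.964906 = 0.035094
as a percentage: 0.035094 * 100 = 3.51%

Space savings = 1 - 36623/37955 = 3.51%


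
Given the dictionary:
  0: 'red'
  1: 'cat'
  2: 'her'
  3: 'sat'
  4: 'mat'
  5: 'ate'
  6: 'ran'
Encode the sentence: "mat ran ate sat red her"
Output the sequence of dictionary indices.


Look up each word in the dictionary:
  'mat' -> 4
  'ran' -> 6
  'ate' -> 5
  'sat' -> 3
  'red' -> 0
  'her' -> 2

Encoded: [4, 6, 5, 3, 0, 2]


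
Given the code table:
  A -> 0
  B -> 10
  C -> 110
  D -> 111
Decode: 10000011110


Decoding:
10 -> B
0 -> A
0 -> A
0 -> A
0 -> A
111 -> D
10 -> B


Result: BAAAADB


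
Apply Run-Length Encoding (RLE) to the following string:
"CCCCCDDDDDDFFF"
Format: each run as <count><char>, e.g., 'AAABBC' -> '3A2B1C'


Scanning runs left to right:
  i=0: run of 'C' x 5 -> '5C'
  i=5: run of 'D' x 6 -> '6D'
  i=11: run of 'F' x 3 -> '3F'

RLE = 5C6D3F


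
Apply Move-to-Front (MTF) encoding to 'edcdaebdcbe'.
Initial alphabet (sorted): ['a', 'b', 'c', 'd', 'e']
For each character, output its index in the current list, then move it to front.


MTF encoding:
'e': index 4 in ['a', 'b', 'c', 'd', 'e'] -> ['e', 'a', 'b', 'c', 'd']
'd': index 4 in ['e', 'a', 'b', 'c', 'd'] -> ['d', 'e', 'a', 'b', 'c']
'c': index 4 in ['d', 'e', 'a', 'b', 'c'] -> ['c', 'd', 'e', 'a', 'b']
'd': index 1 in ['c', 'd', 'e', 'a', 'b'] -> ['d', 'c', 'e', 'a', 'b']
'a': index 3 in ['d', 'c', 'e', 'a', 'b'] -> ['a', 'd', 'c', 'e', 'b']
'e': index 3 in ['a', 'd', 'c', 'e', 'b'] -> ['e', 'a', 'd', 'c', 'b']
'b': index 4 in ['e', 'a', 'd', 'c', 'b'] -> ['b', 'e', 'a', 'd', 'c']
'd': index 3 in ['b', 'e', 'a', 'd', 'c'] -> ['d', 'b', 'e', 'a', 'c']
'c': index 4 in ['d', 'b', 'e', 'a', 'c'] -> ['c', 'd', 'b', 'e', 'a']
'b': index 2 in ['c', 'd', 'b', 'e', 'a'] -> ['b', 'c', 'd', 'e', 'a']
'e': index 3 in ['b', 'c', 'd', 'e', 'a'] -> ['e', 'b', 'c', 'd', 'a']


Output: [4, 4, 4, 1, 3, 3, 4, 3, 4, 2, 3]


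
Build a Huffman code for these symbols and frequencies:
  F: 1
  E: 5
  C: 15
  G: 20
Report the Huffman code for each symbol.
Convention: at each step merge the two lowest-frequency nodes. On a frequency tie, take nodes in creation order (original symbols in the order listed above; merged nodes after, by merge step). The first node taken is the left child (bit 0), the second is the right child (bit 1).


Huffman tree construction:
Step 1: Merge F(1) + E(5) = 6
Step 2: Merge (F+E)(6) + C(15) = 21
Step 3: Merge G(20) + ((F+E)+C)(21) = 41
Read each symbol's code off the tree from the root (left child = 0, right child = 1).

Codes:
  F: 100 (length 3)
  E: 101 (length 3)
  C: 11 (length 2)
  G: 0 (length 1)
Average code length: 68/41 = 1.6585 bits/symbol


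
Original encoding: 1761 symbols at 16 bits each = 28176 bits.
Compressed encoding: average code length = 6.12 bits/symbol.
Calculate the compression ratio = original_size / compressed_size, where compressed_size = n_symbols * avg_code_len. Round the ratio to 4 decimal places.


original_size = n_symbols * orig_bits = 1761 * 16 = 28176 bits
compressed_size = n_symbols * avg_code_len = 1761 * 6.12 = 10777.32 bits
ratio = original_size / compressed_size = 28176 / 10777.32 = 2.6144

Compression ratio = 2.6144


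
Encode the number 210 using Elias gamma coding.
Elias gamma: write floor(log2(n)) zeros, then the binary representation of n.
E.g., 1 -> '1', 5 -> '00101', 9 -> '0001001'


num_bits = floor(log2(210)) + 1 = 8
leading_zeros = num_bits - 1 = 7
binary(210) = 11010010

Elias gamma(210) = '0000000' + '11010010' = 000000011010010 (15 bits)


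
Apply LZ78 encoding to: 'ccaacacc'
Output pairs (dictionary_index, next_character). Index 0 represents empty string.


LZ78 encoding steps:
Dictionary: {0: ''}
Step 1: w='' (idx 0), next='c' -> output (0, 'c'), add 'c' as idx 1
Step 2: w='c' (idx 1), next='a' -> output (1, 'a'), add 'ca' as idx 2
Step 3: w='' (idx 0), next='a' -> output (0, 'a'), add 'a' as idx 3
Step 4: w='ca' (idx 2), next='c' -> output (2, 'c'), add 'cac' as idx 4
Step 5: w='c' (idx 1), end of input -> output (1, '')


Encoded: [(0, 'c'), (1, 'a'), (0, 'a'), (2, 'c'), (1, '')]


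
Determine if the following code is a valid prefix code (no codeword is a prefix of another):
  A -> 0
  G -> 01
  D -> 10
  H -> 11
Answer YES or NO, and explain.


Checking each pair (does one codeword prefix another?):
  A='0' vs G='01': prefix -- VIOLATION

NO -- this is NOT a valid prefix code. A (0) is a prefix of G (01).


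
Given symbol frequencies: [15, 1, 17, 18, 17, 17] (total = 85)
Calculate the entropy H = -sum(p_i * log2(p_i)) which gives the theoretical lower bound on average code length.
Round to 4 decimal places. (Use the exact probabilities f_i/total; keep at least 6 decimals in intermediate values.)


Per-symbol terms -p_i * log2(p_i) with p_i = f_i/85:
  p = 15/85 = 0.176471: log2(p) = -2.502500, -p*log2(p) = 0.441618
  p = 1/85 = 0.011765: log2(p) = -6.409391, -p*log2(p) = 0.075405
  p = 17/85 = 0.200000: log2(p) = -2.321928, -p*log2(p) = 0.464386
  p = 18/85 = 0.211765: log2(p) = -2.239466, -p*log2(p) = 0.474240
  p = 17/85 = 0.200000: log2(p) = -2.321928, -p*log2(p) = 0.464386
  p = 17/85 = 0.200000: log2(p) = -2.321928, -p*log2(p) = 0.464386
H = 0.441618 + 0.075405 + 0.464386 + 0.474240 + 0.464386 + 0.464386 = 2.384421

H = 2.3844 bits/symbol


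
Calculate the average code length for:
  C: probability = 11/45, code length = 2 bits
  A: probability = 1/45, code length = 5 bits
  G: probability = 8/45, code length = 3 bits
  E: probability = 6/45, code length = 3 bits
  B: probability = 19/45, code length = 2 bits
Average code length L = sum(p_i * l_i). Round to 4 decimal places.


Weighted contributions p_i * l_i:
  C: (11/45) * 2 = 22/45
  A: (1/45) * 5 = 5/45
  G: (8/45) * 3 = 24/45
  E: (6/45) * 3 = 18/45
  B: (19/45) * 2 = 38/45
Sum = (22 + 5 + 24 + 18 + 38)/45 = 107/45

L = 107/45 = 2.3778 bits/symbol


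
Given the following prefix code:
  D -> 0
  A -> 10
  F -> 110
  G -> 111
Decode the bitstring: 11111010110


Decoding step by step:
Bits 111 -> G
Bits 110 -> F
Bits 10 -> A
Bits 110 -> F


Decoded message: GFAF


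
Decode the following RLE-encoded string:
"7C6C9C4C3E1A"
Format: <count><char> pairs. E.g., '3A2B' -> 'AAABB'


Expanding each <count><char> pair:
  7C -> 'CCCCCCC'
  6C -> 'CCCCCC'
  9C -> 'CCCCCCCCC'
  4C -> 'CCCC'
  3E -> 'EEE'
  1A -> 'A'

Decoded = CCCCCCCCCCCCCCCCCCCCCCCCCCEEEA


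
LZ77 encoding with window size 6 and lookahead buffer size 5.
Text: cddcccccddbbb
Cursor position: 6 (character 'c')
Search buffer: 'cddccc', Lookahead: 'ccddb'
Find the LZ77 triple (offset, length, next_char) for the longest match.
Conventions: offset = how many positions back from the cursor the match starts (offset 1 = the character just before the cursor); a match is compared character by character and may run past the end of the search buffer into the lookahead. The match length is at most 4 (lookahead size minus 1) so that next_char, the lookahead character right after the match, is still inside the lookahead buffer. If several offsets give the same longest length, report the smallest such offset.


Try each offset into the search buffer:
  offset=1 (pos 5, char 'c'): match length 2
  offset=2 (pos 4, char 'c'): match length 2
  offset=3 (pos 3, char 'c'): match length 2
  offset=4 (pos 2, char 'd'): match length 0
  offset=5 (pos 1, char 'd'): match length 0
  offset=6 (pos 0, char 'c'): match length 1
Longest match has length 2, found at offsets 1, 2, 3; take the smallest, offset 1.
next_char = character at position 6 + 2 = 8 -> 'd'

Best match: offset=1, length=2 (matching 'cc' starting at position 5)
LZ77 triple: (1, 2, 'd')


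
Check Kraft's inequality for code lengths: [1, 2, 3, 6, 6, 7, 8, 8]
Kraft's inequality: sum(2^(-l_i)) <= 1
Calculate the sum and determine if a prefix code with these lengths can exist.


Sum = 2^(-1) + 2^(-2) + 2^(-3) + 2^(-6) + 2^(-6) + 2^(-7) + 2^(-8) + 2^(-8)
    = 0.5 + 0.25 + 0.125 + 0.015625 + 0.015625 + 0.0078125 + 0.00390625 + 0.00390625
    = 236/256 = 0.921875
Since 0.921875 <= 1, Kraft's inequality IS satisfied.
A prefix code with these lengths CAN exist.

Kraft sum = 0.921875. Satisfied.


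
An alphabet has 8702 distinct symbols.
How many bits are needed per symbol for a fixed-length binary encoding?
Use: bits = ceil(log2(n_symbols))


log2(8702) = 13.0871
Bracket: 2^13 = 8192 < 8702 <= 2^14 = 16384
So ceil(log2(8702)) = 14

bits = ceil(log2(8702)) = ceil(13.0871) = 14 bits


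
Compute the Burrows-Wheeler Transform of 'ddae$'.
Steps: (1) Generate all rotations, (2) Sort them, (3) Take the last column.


Rotations (sorted):
  0: $ddae -> last char: e
  1: ae$dd -> last char: d
  2: dae$d -> last char: d
  3: ddae$ -> last char: $
  4: e$dda -> last char: a


BWT = edd$a


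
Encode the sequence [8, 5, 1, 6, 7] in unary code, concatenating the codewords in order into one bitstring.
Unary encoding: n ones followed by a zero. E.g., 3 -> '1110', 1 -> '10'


Encode each number as n ones followed by a terminating 0:
  8 -> 111111110 (9 bits)
  5 -> 111110 (6 bits)
  1 -> 10 (2 bits)
  6 -> 1111110 (7 bits)
  7 -> 11111110 (8 bits)
Total length = 9 + 6 + 2 + 7 + 8 = 32 bits.

Unary([8, 5, 1, 6, 7]) = 11111111011111010111111011111110 (32 bits)


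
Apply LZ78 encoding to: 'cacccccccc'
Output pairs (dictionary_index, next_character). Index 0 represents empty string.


LZ78 encoding steps:
Dictionary: {0: ''}
Step 1: w='' (idx 0), next='c' -> output (0, 'c'), add 'c' as idx 1
Step 2: w='' (idx 0), next='a' -> output (0, 'a'), add 'a' as idx 2
Step 3: w='c' (idx 1), next='c' -> output (1, 'c'), add 'cc' as idx 3
Step 4: w='cc' (idx 3), next='c' -> output (3, 'c'), add 'ccc' as idx 4
Step 5: w='ccc' (idx 4), end of input -> output (4, '')


Encoded: [(0, 'c'), (0, 'a'), (1, 'c'), (3, 'c'), (4, '')]


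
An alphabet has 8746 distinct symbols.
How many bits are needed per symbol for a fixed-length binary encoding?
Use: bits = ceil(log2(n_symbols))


log2(8746) = 13.0944
Bracket: 2^13 = 8192 < 8746 <= 2^14 = 16384
So ceil(log2(8746)) = 14

bits = ceil(log2(8746)) = ceil(13.0944) = 14 bits


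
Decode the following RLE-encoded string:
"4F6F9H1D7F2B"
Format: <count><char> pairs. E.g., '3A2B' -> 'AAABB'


Expanding each <count><char> pair:
  4F -> 'FFFF'
  6F -> 'FFFFFF'
  9H -> 'HHHHHHHHH'
  1D -> 'D'
  7F -> 'FFFFFFF'
  2B -> 'BB'

Decoded = FFFFFFFFFFHHHHHHHHHDFFFFFFFBB


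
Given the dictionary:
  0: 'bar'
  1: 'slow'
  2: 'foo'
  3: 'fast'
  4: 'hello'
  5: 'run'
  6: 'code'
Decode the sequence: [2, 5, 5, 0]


Look up each index in the dictionary:
  2 -> 'foo'
  5 -> 'run'
  5 -> 'run'
  0 -> 'bar'

Decoded: "foo run run bar"


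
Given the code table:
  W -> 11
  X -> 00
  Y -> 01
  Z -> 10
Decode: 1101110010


Decoding:
11 -> W
01 -> Y
11 -> W
00 -> X
10 -> Z


Result: WYWXZ


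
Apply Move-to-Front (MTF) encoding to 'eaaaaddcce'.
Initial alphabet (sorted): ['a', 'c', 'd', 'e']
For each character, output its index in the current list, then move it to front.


MTF encoding:
'e': index 3 in ['a', 'c', 'd', 'e'] -> ['e', 'a', 'c', 'd']
'a': index 1 in ['e', 'a', 'c', 'd'] -> ['a', 'e', 'c', 'd']
'a': index 0 in ['a', 'e', 'c', 'd'] -> ['a', 'e', 'c', 'd']
'a': index 0 in ['a', 'e', 'c', 'd'] -> ['a', 'e', 'c', 'd']
'a': index 0 in ['a', 'e', 'c', 'd'] -> ['a', 'e', 'c', 'd']
'd': index 3 in ['a', 'e', 'c', 'd'] -> ['d', 'a', 'e', 'c']
'd': index 0 in ['d', 'a', 'e', 'c'] -> ['d', 'a', 'e', 'c']
'c': index 3 in ['d', 'a', 'e', 'c'] -> ['c', 'd', 'a', 'e']
'c': index 0 in ['c', 'd', 'a', 'e'] -> ['c', 'd', 'a', 'e']
'e': index 3 in ['c', 'd', 'a', 'e'] -> ['e', 'c', 'd', 'a']


Output: [3, 1, 0, 0, 0, 3, 0, 3, 0, 3]


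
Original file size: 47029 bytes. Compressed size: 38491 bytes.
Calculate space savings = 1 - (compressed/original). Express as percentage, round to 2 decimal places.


ratio = compressed/original = 38491/47029 = 0.818452
savings = 1 - ratio = 1 - 0.818452 = 0.181548
as a percentage: 0.181548 * 100 = 18.15%

Space savings = 1 - 38491/47029 = 18.15%


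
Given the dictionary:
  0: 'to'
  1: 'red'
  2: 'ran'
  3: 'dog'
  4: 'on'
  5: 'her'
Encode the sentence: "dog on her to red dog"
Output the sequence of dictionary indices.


Look up each word in the dictionary:
  'dog' -> 3
  'on' -> 4
  'her' -> 5
  'to' -> 0
  'red' -> 1
  'dog' -> 3

Encoded: [3, 4, 5, 0, 1, 3]


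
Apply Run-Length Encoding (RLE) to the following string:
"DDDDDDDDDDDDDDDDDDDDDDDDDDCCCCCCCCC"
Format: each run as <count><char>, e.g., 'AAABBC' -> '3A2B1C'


Scanning runs left to right:
  i=0: run of 'D' x 26 -> '26D'
  i=26: run of 'C' x 9 -> '9C'

RLE = 26D9C


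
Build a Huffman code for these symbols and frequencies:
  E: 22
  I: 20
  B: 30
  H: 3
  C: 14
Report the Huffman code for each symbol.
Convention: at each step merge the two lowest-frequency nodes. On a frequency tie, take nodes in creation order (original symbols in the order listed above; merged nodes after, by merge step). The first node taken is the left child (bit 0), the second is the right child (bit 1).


Huffman tree construction:
Step 1: Merge H(3) + C(14) = 17
Step 2: Merge (H+C)(17) + I(20) = 37
Step 3: Merge E(22) + B(30) = 52
Step 4: Merge ((H+C)+I)(37) + (E+B)(52) = 89
Read each symbol's code off the tree from the root (left child = 0, right child = 1).

Codes:
  E: 10 (length 2)
  I: 01 (length 2)
  B: 11 (length 2)
  H: 000 (length 3)
  C: 001 (length 3)
Average code length: 195/89 = 2.1910 bits/symbol


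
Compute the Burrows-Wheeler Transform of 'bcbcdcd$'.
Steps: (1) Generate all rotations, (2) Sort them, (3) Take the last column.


Rotations (sorted):
  0: $bcbcdcd -> last char: d
  1: bcbcdcd$ -> last char: $
  2: bcdcd$bc -> last char: c
  3: cbcdcd$b -> last char: b
  4: cd$bcbcd -> last char: d
  5: cdcd$bcb -> last char: b
  6: d$bcbcdc -> last char: c
  7: dcd$bcbc -> last char: c


BWT = d$cbdbcc


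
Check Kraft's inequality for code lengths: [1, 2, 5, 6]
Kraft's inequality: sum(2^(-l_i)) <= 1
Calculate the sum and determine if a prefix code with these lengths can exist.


Sum = 2^(-1) + 2^(-2) + 2^(-5) + 2^(-6)
    = 0.5 + 0.25 + 0.03125 + 0.015625
    = 51/64 = 0.796875
Since 0.796875 <= 1, Kraft's inequality IS satisfied.
A prefix code with these lengths CAN exist.

Kraft sum = 0.796875. Satisfied.


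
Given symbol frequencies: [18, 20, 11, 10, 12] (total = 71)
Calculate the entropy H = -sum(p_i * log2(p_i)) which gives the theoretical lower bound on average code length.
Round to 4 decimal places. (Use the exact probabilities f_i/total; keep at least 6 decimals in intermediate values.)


Per-symbol terms -p_i * log2(p_i) with p_i = f_i/71:
  p = 18/71 = 0.253521: log2(p) = -1.979822, -p*log2(p) = 0.501927
  p = 20/71 = 0.281690: log2(p) = -1.827819, -p*log2(p) = 0.514879
  p = 11/71 = 0.154930: log2(p) = -2.690316, -p*log2(p) = 0.416809
  p = 10/71 = 0.140845: log2(p) = -2.827819, -p*log2(p) = 0.398284
  p = 12/71 = 0.169014: log2(p) = -2.564785, -p*log2(p) = 0.433485
H = 0.501927 + 0.514879 + 0.416809 + 0.398284 + 0.433485 = 2.265384

H = 2.2654 bits/symbol


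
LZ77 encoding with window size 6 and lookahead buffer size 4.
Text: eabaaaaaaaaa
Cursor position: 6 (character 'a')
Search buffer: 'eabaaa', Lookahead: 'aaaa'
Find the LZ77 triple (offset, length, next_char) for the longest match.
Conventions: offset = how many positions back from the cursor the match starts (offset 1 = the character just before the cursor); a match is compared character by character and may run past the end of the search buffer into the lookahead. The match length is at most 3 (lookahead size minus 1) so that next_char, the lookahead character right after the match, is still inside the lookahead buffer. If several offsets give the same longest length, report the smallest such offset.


Try each offset into the search buffer:
  offset=1 (pos 5, char 'a'): match length 3
  offset=2 (pos 4, char 'a'): match length 3
  offset=3 (pos 3, char 'a'): match length 3
  offset=4 (pos 2, char 'b'): match length 0
  offset=5 (pos 1, char 'a'): match length 1
  offset=6 (pos 0, char 'e'): match length 0
Longest match has length 3, found at offsets 1, 2, 3; take the smallest, offset 1.
next_char = character at position 6 + 3 = 9 -> 'a'

Best match: offset=1, length=3 (matching 'aaa' starting at position 5)
LZ77 triple: (1, 3, 'a')


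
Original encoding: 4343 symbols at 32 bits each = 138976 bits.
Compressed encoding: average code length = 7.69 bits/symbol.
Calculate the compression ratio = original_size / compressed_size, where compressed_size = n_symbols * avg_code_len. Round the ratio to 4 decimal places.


original_size = n_symbols * orig_bits = 4343 * 32 = 138976 bits
compressed_size = n_symbols * avg_code_len = 4343 * 7.69 = 33397.67 bits
ratio = original_size / compressed_size = 138976 / 33397.67 = 4.1612

Compression ratio = 4.1612


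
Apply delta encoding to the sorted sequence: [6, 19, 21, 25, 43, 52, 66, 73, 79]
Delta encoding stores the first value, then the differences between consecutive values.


First value: 6
Deltas:
  19 - 6 = 13
  21 - 19 = 2
  25 - 21 = 4
  43 - 25 = 18
  52 - 43 = 9
  66 - 52 = 14
  73 - 66 = 7
  79 - 73 = 6


Delta encoded: [6, 13, 2, 4, 18, 9, 14, 7, 6]


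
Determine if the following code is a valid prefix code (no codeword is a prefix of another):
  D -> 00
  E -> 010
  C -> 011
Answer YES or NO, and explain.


Checking each pair (does one codeword prefix another?):
  D='00' vs E='010': no prefix
  D='00' vs C='011': no prefix
  E='010' vs D='00': no prefix
  E='010' vs C='011': no prefix
  C='011' vs D='00': no prefix
  C='011' vs E='010': no prefix
No violation found over all pairs.

YES -- this is a valid prefix code. No codeword is a prefix of any other codeword.


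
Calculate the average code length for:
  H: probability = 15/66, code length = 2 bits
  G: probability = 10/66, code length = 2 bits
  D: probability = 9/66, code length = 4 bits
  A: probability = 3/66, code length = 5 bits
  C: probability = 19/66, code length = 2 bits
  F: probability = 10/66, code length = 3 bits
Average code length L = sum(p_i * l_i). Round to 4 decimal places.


Weighted contributions p_i * l_i:
  H: (15/66) * 2 = 30/66
  G: (10/66) * 2 = 20/66
  D: (9/66) * 4 = 36/66
  A: (3/66) * 5 = 15/66
  C: (19/66) * 2 = 38/66
  F: (10/66) * 3 = 30/66
Sum = (30 + 20 + 36 + 15 + 38 + 30)/66 = 169/66

L = 169/66 = 2.5606 bits/symbol


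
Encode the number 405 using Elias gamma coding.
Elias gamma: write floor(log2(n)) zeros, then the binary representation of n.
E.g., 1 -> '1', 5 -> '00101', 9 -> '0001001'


num_bits = floor(log2(405)) + 1 = 9
leading_zeros = num_bits - 1 = 8
binary(405) = 110010101

Elias gamma(405) = '00000000' + '110010101' = 00000000110010101 (17 bits)


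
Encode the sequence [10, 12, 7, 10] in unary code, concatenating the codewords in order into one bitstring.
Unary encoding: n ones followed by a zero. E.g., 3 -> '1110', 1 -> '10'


Encode each number as n ones followed by a terminating 0:
  10 -> 11111111110 (11 bits)
  12 -> 1111111111110 (13 bits)
  7 -> 11111110 (8 bits)
  10 -> 11111111110 (11 bits)
Total length = 11 + 13 + 8 + 11 = 43 bits.

Unary([10, 12, 7, 10]) = 1111111111011111111111101111111011111111110 (43 bits)


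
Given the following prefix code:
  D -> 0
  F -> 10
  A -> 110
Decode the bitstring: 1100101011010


Decoding step by step:
Bits 110 -> A
Bits 0 -> D
Bits 10 -> F
Bits 10 -> F
Bits 110 -> A
Bits 10 -> F


Decoded message: ADFFAF


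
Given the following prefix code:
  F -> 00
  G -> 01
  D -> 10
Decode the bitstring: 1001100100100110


Decoding step by step:
Bits 10 -> D
Bits 01 -> G
Bits 10 -> D
Bits 01 -> G
Bits 00 -> F
Bits 10 -> D
Bits 01 -> G
Bits 10 -> D


Decoded message: DGDGFDGD


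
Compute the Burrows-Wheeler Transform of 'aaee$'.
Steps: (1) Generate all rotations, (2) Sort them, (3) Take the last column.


Rotations (sorted):
  0: $aaee -> last char: e
  1: aaee$ -> last char: $
  2: aee$a -> last char: a
  3: e$aae -> last char: e
  4: ee$aa -> last char: a


BWT = e$aea


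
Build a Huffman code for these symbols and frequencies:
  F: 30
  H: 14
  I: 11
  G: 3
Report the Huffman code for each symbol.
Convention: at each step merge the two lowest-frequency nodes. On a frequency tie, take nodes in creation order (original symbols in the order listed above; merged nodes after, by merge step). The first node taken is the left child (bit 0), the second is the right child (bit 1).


Huffman tree construction:
Step 1: Merge G(3) + I(11) = 14
Step 2: Merge H(14) + (G+I)(14) = 28
Step 3: Merge (H+(G+I))(28) + F(30) = 58
Read each symbol's code off the tree from the root (left child = 0, right child = 1).

Codes:
  F: 1 (length 1)
  H: 00 (length 2)
  I: 011 (length 3)
  G: 010 (length 3)
Average code length: 100/58 = 1.7241 bits/symbol


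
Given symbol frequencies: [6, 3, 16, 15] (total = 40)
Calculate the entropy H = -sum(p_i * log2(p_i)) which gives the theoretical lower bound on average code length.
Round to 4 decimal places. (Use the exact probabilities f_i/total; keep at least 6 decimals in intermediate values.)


Per-symbol terms -p_i * log2(p_i) with p_i = f_i/40:
  p = 6/40 = 0.150000: log2(p) = -2.736966, -p*log2(p) = 0.410545
  p = 3/40 = 0.075000: log2(p) = -3.736966, -p*log2(p) = 0.280272
  p = 16/40 = 0.400000: log2(p) = -1.321928, -p*log2(p) = 0.528771
  p = 15/40 = 0.375000: log2(p) = -1.415037, -p*log2(p) = 0.530639
H = 0.410545 + 0.280272 + 0.528771 + 0.530639 = 1.750227

H = 1.7502 bits/symbol


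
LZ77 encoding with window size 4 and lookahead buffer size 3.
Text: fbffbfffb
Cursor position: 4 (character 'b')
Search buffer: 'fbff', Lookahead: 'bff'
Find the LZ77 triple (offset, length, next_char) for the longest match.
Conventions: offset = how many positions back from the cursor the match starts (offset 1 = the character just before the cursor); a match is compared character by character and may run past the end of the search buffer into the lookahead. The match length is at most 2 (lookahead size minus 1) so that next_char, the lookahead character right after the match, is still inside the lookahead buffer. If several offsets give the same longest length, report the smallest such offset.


Try each offset into the search buffer:
  offset=1 (pos 3, char 'f'): match length 0
  offset=2 (pos 2, char 'f'): match length 0
  offset=3 (pos 1, char 'b'): match length 2
  offset=4 (pos 0, char 'f'): match length 0
Longest match has length 2 at offset 3.
next_char = character at position 4 + 2 = 6 -> 'f'

Best match: offset=3, length=2 (matching 'bf' starting at position 1)
LZ77 triple: (3, 2, 'f')


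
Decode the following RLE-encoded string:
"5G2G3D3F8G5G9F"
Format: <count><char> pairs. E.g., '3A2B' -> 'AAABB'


Expanding each <count><char> pair:
  5G -> 'GGGGG'
  2G -> 'GG'
  3D -> 'DDD'
  3F -> 'FFF'
  8G -> 'GGGGGGGG'
  5G -> 'GGGGG'
  9F -> 'FFFFFFFFF'

Decoded = GGGGGGGDDDFFFGGGGGGGGGGGGGFFFFFFFFF


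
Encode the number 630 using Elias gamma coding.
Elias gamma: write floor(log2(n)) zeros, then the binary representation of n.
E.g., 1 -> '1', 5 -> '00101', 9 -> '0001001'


num_bits = floor(log2(630)) + 1 = 10
leading_zeros = num_bits - 1 = 9
binary(630) = 1001110110

Elias gamma(630) = '000000000' + '1001110110' = 0000000001001110110 (19 bits)


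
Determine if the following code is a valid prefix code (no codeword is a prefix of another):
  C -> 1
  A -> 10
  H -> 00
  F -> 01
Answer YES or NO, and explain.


Checking each pair (does one codeword prefix another?):
  C='1' vs A='10': prefix -- VIOLATION

NO -- this is NOT a valid prefix code. C (1) is a prefix of A (10).


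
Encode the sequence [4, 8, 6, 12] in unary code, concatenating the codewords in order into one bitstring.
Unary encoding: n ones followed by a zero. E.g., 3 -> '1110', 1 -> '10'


Encode each number as n ones followed by a terminating 0:
  4 -> 11110 (5 bits)
  8 -> 111111110 (9 bits)
  6 -> 1111110 (7 bits)
  12 -> 1111111111110 (13 bits)
Total length = 5 + 9 + 7 + 13 = 34 bits.

Unary([4, 8, 6, 12]) = 1111011111111011111101111111111110 (34 bits)


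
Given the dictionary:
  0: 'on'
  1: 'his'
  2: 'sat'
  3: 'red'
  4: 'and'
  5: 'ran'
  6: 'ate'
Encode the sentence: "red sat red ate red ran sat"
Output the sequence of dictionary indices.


Look up each word in the dictionary:
  'red' -> 3
  'sat' -> 2
  'red' -> 3
  'ate' -> 6
  'red' -> 3
  'ran' -> 5
  'sat' -> 2

Encoded: [3, 2, 3, 6, 3, 5, 2]


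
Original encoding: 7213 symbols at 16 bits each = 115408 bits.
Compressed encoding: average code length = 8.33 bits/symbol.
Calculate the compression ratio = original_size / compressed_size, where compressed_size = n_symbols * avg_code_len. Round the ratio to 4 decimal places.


original_size = n_symbols * orig_bits = 7213 * 16 = 115408 bits
compressed_size = n_symbols * avg_code_len = 7213 * 8.33 = 60084.29 bits
ratio = original_size / compressed_size = 115408 / 60084.29 = 1.9208

Compression ratio = 1.9208


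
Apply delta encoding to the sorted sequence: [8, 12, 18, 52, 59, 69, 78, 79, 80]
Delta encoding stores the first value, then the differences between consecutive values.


First value: 8
Deltas:
  12 - 8 = 4
  18 - 12 = 6
  52 - 18 = 34
  59 - 52 = 7
  69 - 59 = 10
  78 - 69 = 9
  79 - 78 = 1
  80 - 79 = 1


Delta encoded: [8, 4, 6, 34, 7, 10, 9, 1, 1]


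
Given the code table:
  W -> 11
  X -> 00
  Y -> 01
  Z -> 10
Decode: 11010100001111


Decoding:
11 -> W
01 -> Y
01 -> Y
00 -> X
00 -> X
11 -> W
11 -> W


Result: WYYXXWW


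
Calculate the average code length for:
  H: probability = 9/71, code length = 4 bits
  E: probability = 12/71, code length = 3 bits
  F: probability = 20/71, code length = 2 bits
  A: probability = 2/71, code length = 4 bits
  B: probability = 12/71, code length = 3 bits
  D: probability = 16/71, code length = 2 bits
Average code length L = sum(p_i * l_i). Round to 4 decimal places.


Weighted contributions p_i * l_i:
  H: (9/71) * 4 = 36/71
  E: (12/71) * 3 = 36/71
  F: (20/71) * 2 = 40/71
  A: (2/71) * 4 = 8/71
  B: (12/71) * 3 = 36/71
  D: (16/71) * 2 = 32/71
Sum = (36 + 36 + 40 + 8 + 36 + 32)/71 = 188/71

L = 188/71 = 2.6479 bits/symbol


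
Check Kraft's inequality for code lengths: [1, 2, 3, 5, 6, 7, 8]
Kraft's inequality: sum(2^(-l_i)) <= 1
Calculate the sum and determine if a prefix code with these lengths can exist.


Sum = 2^(-1) + 2^(-2) + 2^(-3) + 2^(-5) + 2^(-6) + 2^(-7) + 2^(-8)
    = 0.5 + 0.25 + 0.125 + 0.03125 + 0.015625 + 0.0078125 + 0.00390625
    = 239/256 = 0.93359375
Since 0.93359375 <= 1, Kraft's inequality IS satisfied.
A prefix code with these lengths CAN exist.

Kraft sum = 0.93359375. Satisfied.


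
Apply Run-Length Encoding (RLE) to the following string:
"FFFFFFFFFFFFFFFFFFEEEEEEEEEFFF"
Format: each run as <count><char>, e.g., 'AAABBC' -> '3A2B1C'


Scanning runs left to right:
  i=0: run of 'F' x 18 -> '18F'
  i=18: run of 'E' x 9 -> '9E'
  i=27: run of 'F' x 3 -> '3F'

RLE = 18F9E3F


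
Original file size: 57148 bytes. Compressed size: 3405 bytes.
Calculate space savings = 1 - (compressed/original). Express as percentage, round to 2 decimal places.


ratio = compressed/original = 3405/57148 = 0.059582
savings = 1 - ratio = 1 - 0.059582 = 0.940418
as a percentage: 0.940418 * 100 = 94.04%

Space savings = 1 - 3405/57148 = 94.04%


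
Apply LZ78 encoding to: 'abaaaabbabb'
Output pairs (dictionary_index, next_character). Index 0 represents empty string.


LZ78 encoding steps:
Dictionary: {0: ''}
Step 1: w='' (idx 0), next='a' -> output (0, 'a'), add 'a' as idx 1
Step 2: w='' (idx 0), next='b' -> output (0, 'b'), add 'b' as idx 2
Step 3: w='a' (idx 1), next='a' -> output (1, 'a'), add 'aa' as idx 3
Step 4: w='aa' (idx 3), next='b' -> output (3, 'b'), add 'aab' as idx 4
Step 5: w='b' (idx 2), next='a' -> output (2, 'a'), add 'ba' as idx 5
Step 6: w='b' (idx 2), next='b' -> output (2, 'b'), add 'bb' as idx 6


Encoded: [(0, 'a'), (0, 'b'), (1, 'a'), (3, 'b'), (2, 'a'), (2, 'b')]


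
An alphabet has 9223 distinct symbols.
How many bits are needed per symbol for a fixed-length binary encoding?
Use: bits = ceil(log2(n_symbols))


log2(9223) = 13.171
Bracket: 2^13 = 8192 < 9223 <= 2^14 = 16384
So ceil(log2(9223)) = 14

bits = ceil(log2(9223)) = ceil(13.171) = 14 bits


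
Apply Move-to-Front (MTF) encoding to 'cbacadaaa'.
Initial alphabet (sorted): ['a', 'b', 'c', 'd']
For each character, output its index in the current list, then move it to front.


MTF encoding:
'c': index 2 in ['a', 'b', 'c', 'd'] -> ['c', 'a', 'b', 'd']
'b': index 2 in ['c', 'a', 'b', 'd'] -> ['b', 'c', 'a', 'd']
'a': index 2 in ['b', 'c', 'a', 'd'] -> ['a', 'b', 'c', 'd']
'c': index 2 in ['a', 'b', 'c', 'd'] -> ['c', 'a', 'b', 'd']
'a': index 1 in ['c', 'a', 'b', 'd'] -> ['a', 'c', 'b', 'd']
'd': index 3 in ['a', 'c', 'b', 'd'] -> ['d', 'a', 'c', 'b']
'a': index 1 in ['d', 'a', 'c', 'b'] -> ['a', 'd', 'c', 'b']
'a': index 0 in ['a', 'd', 'c', 'b'] -> ['a', 'd', 'c', 'b']
'a': index 0 in ['a', 'd', 'c', 'b'] -> ['a', 'd', 'c', 'b']


Output: [2, 2, 2, 2, 1, 3, 1, 0, 0]


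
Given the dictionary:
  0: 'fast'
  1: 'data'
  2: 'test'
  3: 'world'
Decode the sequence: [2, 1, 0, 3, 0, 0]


Look up each index in the dictionary:
  2 -> 'test'
  1 -> 'data'
  0 -> 'fast'
  3 -> 'world'
  0 -> 'fast'
  0 -> 'fast'

Decoded: "test data fast world fast fast"


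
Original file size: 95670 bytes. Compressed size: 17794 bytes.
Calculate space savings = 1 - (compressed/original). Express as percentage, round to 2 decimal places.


ratio = compressed/original = 17794/95670 = 0.185994
savings = 1 - ratio = 1 - 0.185994 = 0.814006
as a percentage: 0.814006 * 100 = 81.4%

Space savings = 1 - 17794/95670 = 81.4%


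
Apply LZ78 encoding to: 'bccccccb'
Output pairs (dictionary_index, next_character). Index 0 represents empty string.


LZ78 encoding steps:
Dictionary: {0: ''}
Step 1: w='' (idx 0), next='b' -> output (0, 'b'), add 'b' as idx 1
Step 2: w='' (idx 0), next='c' -> output (0, 'c'), add 'c' as idx 2
Step 3: w='c' (idx 2), next='c' -> output (2, 'c'), add 'cc' as idx 3
Step 4: w='cc' (idx 3), next='c' -> output (3, 'c'), add 'ccc' as idx 4
Step 5: w='b' (idx 1), end of input -> output (1, '')


Encoded: [(0, 'b'), (0, 'c'), (2, 'c'), (3, 'c'), (1, '')]


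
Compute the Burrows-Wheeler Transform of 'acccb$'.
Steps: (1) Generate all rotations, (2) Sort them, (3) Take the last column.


Rotations (sorted):
  0: $acccb -> last char: b
  1: acccb$ -> last char: $
  2: b$accc -> last char: c
  3: cb$acc -> last char: c
  4: ccb$ac -> last char: c
  5: cccb$a -> last char: a


BWT = b$ccca


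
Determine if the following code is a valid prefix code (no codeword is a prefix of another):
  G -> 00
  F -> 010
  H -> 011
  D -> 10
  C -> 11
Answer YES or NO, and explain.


Checking each pair (does one codeword prefix another?):
  G='00' vs F='010': no prefix
  G='00' vs H='011': no prefix
  G='00' vs D='10': no prefix
  G='00' vs C='11': no prefix
  F='010' vs G='00': no prefix
  F='010' vs H='011': no prefix
  F='010' vs D='10': no prefix
  F='010' vs C='11': no prefix
  H='011' vs G='00': no prefix
  H='011' vs F='010': no prefix
  H='011' vs D='10': no prefix
  H='011' vs C='11': no prefix
  D='10' vs G='00': no prefix
  D='10' vs F='010': no prefix
  D='10' vs H='011': no prefix
  D='10' vs C='11': no prefix
  C='11' vs G='00': no prefix
  C='11' vs F='010': no prefix
  C='11' vs H='011': no prefix
  C='11' vs D='10': no prefix
No violation found over all pairs.

YES -- this is a valid prefix code. No codeword is a prefix of any other codeword.


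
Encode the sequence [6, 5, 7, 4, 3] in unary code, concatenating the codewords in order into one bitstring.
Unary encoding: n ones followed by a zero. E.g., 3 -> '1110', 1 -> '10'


Encode each number as n ones followed by a terminating 0:
  6 -> 1111110 (7 bits)
  5 -> 111110 (6 bits)
  7 -> 11111110 (8 bits)
  4 -> 11110 (5 bits)
  3 -> 1110 (4 bits)
Total length = 7 + 6 + 8 + 5 + 4 = 30 bits.

Unary([6, 5, 7, 4, 3]) = 111111011111011111110111101110 (30 bits)


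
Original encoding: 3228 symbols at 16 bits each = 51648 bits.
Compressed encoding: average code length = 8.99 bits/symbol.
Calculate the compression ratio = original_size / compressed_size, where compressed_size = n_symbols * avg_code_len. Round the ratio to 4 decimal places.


original_size = n_symbols * orig_bits = 3228 * 16 = 51648 bits
compressed_size = n_symbols * avg_code_len = 3228 * 8.99 = 29019.72 bits
ratio = original_size / compressed_size = 51648 / 29019.72 = 1.7798

Compression ratio = 1.7798


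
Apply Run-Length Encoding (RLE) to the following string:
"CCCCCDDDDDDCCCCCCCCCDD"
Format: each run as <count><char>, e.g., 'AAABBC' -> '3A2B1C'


Scanning runs left to right:
  i=0: run of 'C' x 5 -> '5C'
  i=5: run of 'D' x 6 -> '6D'
  i=11: run of 'C' x 9 -> '9C'
  i=20: run of 'D' x 2 -> '2D'

RLE = 5C6D9C2D


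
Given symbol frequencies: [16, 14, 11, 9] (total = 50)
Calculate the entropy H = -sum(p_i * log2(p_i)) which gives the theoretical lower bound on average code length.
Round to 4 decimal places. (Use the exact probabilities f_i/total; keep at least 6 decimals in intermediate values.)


Per-symbol terms -p_i * log2(p_i) with p_i = f_i/50:
  p = 16/50 = 0.320000: log2(p) = -1.643856, -p*log2(p) = 0.526034
  p = 14/50 = 0.280000: log2(p) = -1.836501, -p*log2(p) = 0.514220
  p = 11/50 = 0.220000: log2(p) = -2.184425, -p*log2(p) = 0.480573
  p = 9/50 = 0.180000: log2(p) = -2.473931, -p*log2(p) = 0.445308
H = 0.526034 + 0.514220 + 0.480573 + 0.445308 = 1.966135

H = 1.9661 bits/symbol


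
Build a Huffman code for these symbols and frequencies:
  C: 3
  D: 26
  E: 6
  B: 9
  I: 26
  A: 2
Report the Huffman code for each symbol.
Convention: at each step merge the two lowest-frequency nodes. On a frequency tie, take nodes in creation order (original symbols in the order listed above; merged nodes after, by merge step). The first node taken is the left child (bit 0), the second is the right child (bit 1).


Huffman tree construction:
Step 1: Merge A(2) + C(3) = 5
Step 2: Merge (A+C)(5) + E(6) = 11
Step 3: Merge B(9) + ((A+C)+E)(11) = 20
Step 4: Merge (B+((A+C)+E))(20) + D(26) = 46
Step 5: Merge I(26) + ((B+((A+C)+E))+D)(46) = 72
Read each symbol's code off the tree from the root (left child = 0, right child = 1).

Codes:
  C: 10101 (length 5)
  D: 11 (length 2)
  E: 1011 (length 4)
  B: 100 (length 3)
  I: 0 (length 1)
  A: 10100 (length 5)
Average code length: 154/72 = 2.1389 bits/symbol


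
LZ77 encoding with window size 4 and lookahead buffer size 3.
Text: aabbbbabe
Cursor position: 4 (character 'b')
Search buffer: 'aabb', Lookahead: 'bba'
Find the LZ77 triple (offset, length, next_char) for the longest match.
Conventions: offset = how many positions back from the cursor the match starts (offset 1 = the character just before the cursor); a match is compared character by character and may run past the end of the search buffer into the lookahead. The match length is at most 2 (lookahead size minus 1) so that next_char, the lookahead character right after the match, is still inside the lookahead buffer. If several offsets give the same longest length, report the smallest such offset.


Try each offset into the search buffer:
  offset=1 (pos 3, char 'b'): match length 2
  offset=2 (pos 2, char 'b'): match length 2
  offset=3 (pos 1, char 'a'): match length 0
  offset=4 (pos 0, char 'a'): match length 0
Longest match has length 2, found at offsets 1, 2; take the smallest, offset 1.
next_char = character at position 4 + 2 = 6 -> 'a'

Best match: offset=1, length=2 (matching 'bb' starting at position 3)
LZ77 triple: (1, 2, 'a')


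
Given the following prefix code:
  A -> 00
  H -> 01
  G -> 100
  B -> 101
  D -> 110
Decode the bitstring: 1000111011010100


Decoding step by step:
Bits 100 -> G
Bits 01 -> H
Bits 110 -> D
Bits 110 -> D
Bits 101 -> B
Bits 00 -> A


Decoded message: GHDDBA


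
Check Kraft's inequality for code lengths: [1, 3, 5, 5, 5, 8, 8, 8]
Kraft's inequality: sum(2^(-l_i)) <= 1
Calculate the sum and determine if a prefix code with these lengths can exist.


Sum = 2^(-1) + 2^(-3) + 2^(-5) + 2^(-5) + 2^(-5) + 2^(-8) + 2^(-8) + 2^(-8)
    = 0.5 + 0.125 + 0.03125 + 0.03125 + 0.03125 + 0.00390625 + 0.00390625 + 0.00390625
    = 187/256 = 0.73046875
Since 0.73046875 <= 1, Kraft's inequality IS satisfied.
A prefix code with these lengths CAN exist.

Kraft sum = 0.73046875. Satisfied.


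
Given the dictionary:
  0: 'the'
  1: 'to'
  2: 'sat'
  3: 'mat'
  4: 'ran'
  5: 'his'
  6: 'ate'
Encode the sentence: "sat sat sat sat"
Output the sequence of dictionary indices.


Look up each word in the dictionary:
  'sat' -> 2
  'sat' -> 2
  'sat' -> 2
  'sat' -> 2

Encoded: [2, 2, 2, 2]


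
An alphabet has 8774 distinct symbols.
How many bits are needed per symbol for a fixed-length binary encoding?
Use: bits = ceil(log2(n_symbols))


log2(8774) = 13.099
Bracket: 2^13 = 8192 < 8774 <= 2^14 = 16384
So ceil(log2(8774)) = 14

bits = ceil(log2(8774)) = ceil(13.099) = 14 bits


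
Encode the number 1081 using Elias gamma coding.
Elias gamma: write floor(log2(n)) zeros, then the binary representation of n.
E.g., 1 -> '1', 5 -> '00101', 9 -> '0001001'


num_bits = floor(log2(1081)) + 1 = 11
leading_zeros = num_bits - 1 = 10
binary(1081) = 10000111001

Elias gamma(1081) = '0000000000' + '10000111001' = 000000000010000111001 (21 bits)


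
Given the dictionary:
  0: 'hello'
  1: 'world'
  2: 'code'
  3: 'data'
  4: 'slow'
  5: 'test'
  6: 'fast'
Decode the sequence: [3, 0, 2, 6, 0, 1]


Look up each index in the dictionary:
  3 -> 'data'
  0 -> 'hello'
  2 -> 'code'
  6 -> 'fast'
  0 -> 'hello'
  1 -> 'world'

Decoded: "data hello code fast hello world"


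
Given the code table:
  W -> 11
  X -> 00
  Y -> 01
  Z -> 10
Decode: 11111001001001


Decoding:
11 -> W
11 -> W
10 -> Z
01 -> Y
00 -> X
10 -> Z
01 -> Y


Result: WWZYXZY


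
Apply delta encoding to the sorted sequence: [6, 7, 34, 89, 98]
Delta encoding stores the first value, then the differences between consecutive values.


First value: 6
Deltas:
  7 - 6 = 1
  34 - 7 = 27
  89 - 34 = 55
  98 - 89 = 9


Delta encoded: [6, 1, 27, 55, 9]


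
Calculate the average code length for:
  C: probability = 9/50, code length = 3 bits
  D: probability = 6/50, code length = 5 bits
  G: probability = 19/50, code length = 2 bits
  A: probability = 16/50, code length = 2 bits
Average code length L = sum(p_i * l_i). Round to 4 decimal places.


Weighted contributions p_i * l_i:
  C: (9/50) * 3 = 27/50
  D: (6/50) * 5 = 30/50
  G: (19/50) * 2 = 38/50
  A: (16/50) * 2 = 32/50
Sum = (27 + 30 + 38 + 32)/50 = 127/50

L = 127/50 = 2.5400 bits/symbol


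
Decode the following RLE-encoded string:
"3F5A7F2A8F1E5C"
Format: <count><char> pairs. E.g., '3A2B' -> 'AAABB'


Expanding each <count><char> pair:
  3F -> 'FFF'
  5A -> 'AAAAA'
  7F -> 'FFFFFFF'
  2A -> 'AA'
  8F -> 'FFFFFFFF'
  1E -> 'E'
  5C -> 'CCCCC'

Decoded = FFFAAAAAFFFFFFFAAFFFFFFFFECCCCC


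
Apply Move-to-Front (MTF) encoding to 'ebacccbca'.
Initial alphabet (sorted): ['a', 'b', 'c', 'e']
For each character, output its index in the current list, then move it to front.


MTF encoding:
'e': index 3 in ['a', 'b', 'c', 'e'] -> ['e', 'a', 'b', 'c']
'b': index 2 in ['e', 'a', 'b', 'c'] -> ['b', 'e', 'a', 'c']
'a': index 2 in ['b', 'e', 'a', 'c'] -> ['a', 'b', 'e', 'c']
'c': index 3 in ['a', 'b', 'e', 'c'] -> ['c', 'a', 'b', 'e']
'c': index 0 in ['c', 'a', 'b', 'e'] -> ['c', 'a', 'b', 'e']
'c': index 0 in ['c', 'a', 'b', 'e'] -> ['c', 'a', 'b', 'e']
'b': index 2 in ['c', 'a', 'b', 'e'] -> ['b', 'c', 'a', 'e']
'c': index 1 in ['b', 'c', 'a', 'e'] -> ['c', 'b', 'a', 'e']
'a': index 2 in ['c', 'b', 'a', 'e'] -> ['a', 'c', 'b', 'e']


Output: [3, 2, 2, 3, 0, 0, 2, 1, 2]
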